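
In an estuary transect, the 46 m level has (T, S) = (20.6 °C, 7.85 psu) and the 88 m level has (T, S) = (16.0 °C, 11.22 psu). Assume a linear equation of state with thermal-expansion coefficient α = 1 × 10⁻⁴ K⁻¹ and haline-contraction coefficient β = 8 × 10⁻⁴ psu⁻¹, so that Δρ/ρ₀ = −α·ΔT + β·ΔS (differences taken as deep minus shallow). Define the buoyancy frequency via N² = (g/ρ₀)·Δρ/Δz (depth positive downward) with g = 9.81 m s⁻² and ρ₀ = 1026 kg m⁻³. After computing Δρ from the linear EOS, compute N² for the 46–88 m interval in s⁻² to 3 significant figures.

7.37 × 10⁻⁴ s⁻²

ΔT = -4.6 K, ΔS = +3.37 psu (deep − shallow).
Δρ/ρ₀ = −αΔT + βΔS = 4.60 × 10⁻⁴ + 2.696 × 10⁻³ = 3.156 × 10⁻³, so Δρ ≈ 3.238 kg m⁻³.
N² = (g/ρ₀)·Δρ/Δz = g·(Δρ/ρ₀)/Δz = 9.81 × 3.156 × 10⁻³ / 42 = 7.3715 × 10⁻⁴ s⁻² ≈ 7.37 × 10⁻⁴ s⁻².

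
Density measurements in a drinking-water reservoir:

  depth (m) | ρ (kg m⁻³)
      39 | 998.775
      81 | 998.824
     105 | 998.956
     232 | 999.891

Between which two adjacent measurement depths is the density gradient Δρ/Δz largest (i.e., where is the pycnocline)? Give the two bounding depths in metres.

105–232 m

Compute the density gradient over each adjacent pair:
  39–81 m: Δρ/Δz = 0.049/42 = 1.2 × 10⁻³ kg m⁻⁴
  81–105 m: Δρ/Δz = 0.132/24 = 5.5 × 10⁻³ kg m⁻⁴
  105–232 m: Δρ/Δz = 0.935/127 = 7.4 × 10⁻³ kg m⁻⁴
The largest gradient is in the 105–232 m interval — the pycnocline.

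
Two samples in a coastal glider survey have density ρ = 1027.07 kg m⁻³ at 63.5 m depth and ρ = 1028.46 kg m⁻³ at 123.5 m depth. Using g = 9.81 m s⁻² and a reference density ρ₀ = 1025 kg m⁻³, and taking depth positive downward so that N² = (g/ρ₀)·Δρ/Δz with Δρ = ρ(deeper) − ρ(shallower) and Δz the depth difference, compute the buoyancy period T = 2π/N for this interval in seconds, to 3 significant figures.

Δρ = 1028.46 − 1027.07 = 1.39 kg m⁻³ over Δz = 123.5 − 63.5 = 60 m.
N² = (9.81/1025) × (1.39/60) = 2.2172 × 10⁻⁴ s⁻².
N = √(2.2172 × 10⁻⁴) = 0.014890 rad s⁻¹, so T = 2π/N = 421.97 s ≈ 422 s.
N² > 0, so the interval is statically stable.

422 s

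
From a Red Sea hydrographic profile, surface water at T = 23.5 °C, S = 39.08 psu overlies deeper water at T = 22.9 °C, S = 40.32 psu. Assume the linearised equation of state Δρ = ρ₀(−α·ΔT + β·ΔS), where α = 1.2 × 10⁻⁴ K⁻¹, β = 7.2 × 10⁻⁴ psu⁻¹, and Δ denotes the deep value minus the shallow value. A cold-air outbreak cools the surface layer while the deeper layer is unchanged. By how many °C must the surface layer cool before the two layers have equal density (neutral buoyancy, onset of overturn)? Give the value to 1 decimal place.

Neutral buoyancy requires Δρ = 0, i.e. −α(T_deep − T_surf′) + β(S_deep − S_surf) = 0.
T_surf′ = T_deep − (β/α)·ΔS = 22.9 − (7.2 × 10⁻⁴/1.2 × 10⁻⁴)·(+1.24) = 15.460 °C.
Cooling required: 23.5 − (15.460) = 8.040 °C.

8.0 °C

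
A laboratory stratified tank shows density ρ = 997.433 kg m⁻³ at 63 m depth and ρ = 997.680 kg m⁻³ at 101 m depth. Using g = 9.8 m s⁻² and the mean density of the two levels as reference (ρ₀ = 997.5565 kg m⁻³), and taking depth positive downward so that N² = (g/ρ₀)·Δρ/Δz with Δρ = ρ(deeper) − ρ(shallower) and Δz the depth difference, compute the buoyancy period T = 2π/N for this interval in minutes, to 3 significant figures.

Δρ = 997.680 − 997.433 = 0.247 kg m⁻³ over Δz = 101 − 63 = 38 m.
N² = (9.8/997.5565) × (0.247/38) = 6.3856 × 10⁻⁵ s⁻².
N = √(6.3856 × 10⁻⁵) = 7.9910 × 10⁻³ rad s⁻¹, so T = 2π/N = 786.28 s = 13.105 min ≈ 13.1 min.

13.1 min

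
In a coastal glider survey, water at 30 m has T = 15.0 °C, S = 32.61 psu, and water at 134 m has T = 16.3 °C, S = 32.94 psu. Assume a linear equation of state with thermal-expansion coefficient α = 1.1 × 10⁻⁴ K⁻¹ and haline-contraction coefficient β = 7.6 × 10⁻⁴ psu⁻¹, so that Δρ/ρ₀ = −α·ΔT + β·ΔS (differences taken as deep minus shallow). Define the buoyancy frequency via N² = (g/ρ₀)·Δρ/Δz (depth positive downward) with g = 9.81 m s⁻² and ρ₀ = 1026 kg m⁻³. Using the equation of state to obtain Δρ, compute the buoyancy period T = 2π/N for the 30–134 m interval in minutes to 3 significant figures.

ΔT = +1.3 K, ΔS = +0.33 psu (deep − shallow).
Δρ/ρ₀ = −αΔT + βΔS = -1.43 × 10⁻⁴ + 2.508 × 10⁻⁴ = 1.078 × 10⁻⁴, so Δρ ≈ 0.1106 kg m⁻³.
N² = (g/ρ₀)·Δρ/Δz = g·(Δρ/ρ₀)/Δz = 9.81 × 1.078 × 10⁻⁴ / 104 = 1.0168 × 10⁻⁵ s⁻².
N = √(1.0168 × 10⁻⁵) = 3.1887 × 10⁻³ rad s⁻¹ → T = 2π/N = 1.9705 × 10³ s = 32.842 min ≈ 32.8 min.

32.8 min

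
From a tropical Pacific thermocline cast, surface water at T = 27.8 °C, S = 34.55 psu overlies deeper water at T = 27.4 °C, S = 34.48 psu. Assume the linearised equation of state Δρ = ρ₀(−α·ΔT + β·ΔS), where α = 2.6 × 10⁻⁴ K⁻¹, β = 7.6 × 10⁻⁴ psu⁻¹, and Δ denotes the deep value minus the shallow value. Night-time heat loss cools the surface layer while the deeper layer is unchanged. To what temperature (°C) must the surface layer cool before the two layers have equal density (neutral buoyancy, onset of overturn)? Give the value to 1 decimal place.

27.6 °C

Neutral buoyancy requires Δρ = 0, i.e. −α(T_deep − T_surf′) + β(S_deep − S_surf) = 0.
T_surf′ = T_deep − (β/α)·ΔS = 27.4 − (7.6 × 10⁻⁴/2.6 × 10⁻⁴)·(-0.07) = 27.605 °C.
Cooling required: 27.8 − (27.605) = 0.195 °C.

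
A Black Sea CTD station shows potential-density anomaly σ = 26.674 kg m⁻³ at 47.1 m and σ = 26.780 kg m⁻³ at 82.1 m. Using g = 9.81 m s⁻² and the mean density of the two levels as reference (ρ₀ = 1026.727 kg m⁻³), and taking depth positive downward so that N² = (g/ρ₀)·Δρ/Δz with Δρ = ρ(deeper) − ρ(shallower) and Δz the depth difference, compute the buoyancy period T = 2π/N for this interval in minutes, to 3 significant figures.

19.5 min

Δρ = 1026.780 − 1026.674 = 0.106 kg m⁻³ over Δz = 82.1 − 47.1 = 35 m.
N² = (9.81/1026.727) × (0.106/35) = 2.8937 × 10⁻⁵ s⁻².
N = √(2.8937 × 10⁻⁵) = 5.3793 × 10⁻³ rad s⁻¹, so T = 2π/N = 1.1680 × 10³ s = 19.467 min ≈ 19.5 min.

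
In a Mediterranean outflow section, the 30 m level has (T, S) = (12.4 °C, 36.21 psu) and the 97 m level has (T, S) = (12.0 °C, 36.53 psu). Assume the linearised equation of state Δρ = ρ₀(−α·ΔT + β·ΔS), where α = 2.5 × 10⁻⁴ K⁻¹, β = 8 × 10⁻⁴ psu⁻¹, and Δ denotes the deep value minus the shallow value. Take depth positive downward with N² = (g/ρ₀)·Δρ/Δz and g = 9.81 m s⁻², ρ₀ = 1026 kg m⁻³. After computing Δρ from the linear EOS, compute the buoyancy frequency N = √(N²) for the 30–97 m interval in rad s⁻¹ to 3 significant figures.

ΔT = -0.4 K, ΔS = +0.32 psu (deep − shallow).
Δρ/ρ₀ = −αΔT + βΔS = 1.00 × 10⁻⁴ + 2.56 × 10⁻⁴ = 3.56 × 10⁻⁴, so Δρ ≈ 0.3653 kg m⁻³.
N² = (g/ρ₀)·Δρ/Δz = g·(Δρ/ρ₀)/Δz = 9.81 × 3.56 × 10⁻⁴ / 67 = 5.2125 × 10⁻⁵ s⁻².
N = √(5.2125 × 10⁻⁵) = 7.2198 × 10⁻³ rad s⁻¹ ≈ 7.22 × 10⁻³ rad s⁻¹.

7.22 × 10⁻³ rad s⁻¹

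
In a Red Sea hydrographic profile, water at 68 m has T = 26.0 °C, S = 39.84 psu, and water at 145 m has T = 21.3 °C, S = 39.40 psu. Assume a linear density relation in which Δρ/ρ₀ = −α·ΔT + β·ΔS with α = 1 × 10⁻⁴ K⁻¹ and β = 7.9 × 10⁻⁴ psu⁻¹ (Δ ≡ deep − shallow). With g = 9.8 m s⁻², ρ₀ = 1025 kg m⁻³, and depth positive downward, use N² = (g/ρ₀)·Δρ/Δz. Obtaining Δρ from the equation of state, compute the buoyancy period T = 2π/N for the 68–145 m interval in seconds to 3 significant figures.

ΔT = -4.7 K, ΔS = -0.44 psu (deep − shallow).
Δρ/ρ₀ = −αΔT + βΔS = 4.70 × 10⁻⁴ − 3.476 × 10⁻⁴ = 1.224 × 10⁻⁴, so Δρ ≈ 0.1255 kg m⁻³.
N² = (g/ρ₀)·Δρ/Δz = g·(Δρ/ρ₀)/Δz = 9.8 × 1.224 × 10⁻⁴ / 77 = 1.5578 × 10⁻⁵ s⁻².
N = √(1.5578 × 10⁻⁵) = 3.9469 × 10⁻³ rad s⁻¹ → T = 2π/N = 1.5919 × 10³ s ≈ 1.59 × 10³ s.

1.59 × 10³ s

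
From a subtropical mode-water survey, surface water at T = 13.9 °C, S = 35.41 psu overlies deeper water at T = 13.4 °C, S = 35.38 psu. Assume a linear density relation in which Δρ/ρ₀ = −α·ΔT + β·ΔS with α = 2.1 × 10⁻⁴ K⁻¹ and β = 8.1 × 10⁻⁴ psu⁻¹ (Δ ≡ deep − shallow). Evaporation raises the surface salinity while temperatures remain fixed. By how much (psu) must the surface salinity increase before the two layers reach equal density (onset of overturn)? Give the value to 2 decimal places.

0.10 psu

Neutral buoyancy requires −α(T_deep − T_surf) + β(S_deep − S_surf′) = 0.
S_surf′ = S_deep − (α/β)·ΔT = 35.38 − (2.1 × 10⁻⁴/8.1 × 10⁻⁴)·(-0.5) = 35.5096 psu.
Increase required: 35.5096 − 35.41 = 0.0996 psu.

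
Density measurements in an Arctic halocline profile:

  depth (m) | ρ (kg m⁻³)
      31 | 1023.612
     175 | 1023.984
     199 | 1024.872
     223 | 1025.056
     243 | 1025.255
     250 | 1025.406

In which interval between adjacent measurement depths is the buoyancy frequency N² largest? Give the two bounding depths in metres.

175–199 m

Compute the density gradient over each adjacent pair:
  31–175 m: Δρ/Δz = 0.372/144 = 2.6 × 10⁻³ kg m⁻⁴
  175–199 m: Δρ/Δz = 0.888/24 = 0.037 kg m⁻⁴
  199–223 m: Δρ/Δz = 0.184/24 = 7.7 × 10⁻³ kg m⁻⁴
  223–243 m: Δρ/Δz = 0.199/20 = 0.010 kg m⁻⁴
  243–250 m: Δρ/Δz = 0.151/7 = 0.022 kg m⁻⁴
The largest gradient is in the 175–199 m interval — the pycnocline.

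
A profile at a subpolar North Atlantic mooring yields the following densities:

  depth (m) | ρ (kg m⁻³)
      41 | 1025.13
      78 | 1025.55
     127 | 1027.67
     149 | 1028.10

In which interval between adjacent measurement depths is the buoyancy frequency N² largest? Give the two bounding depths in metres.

Compute the density gradient over each adjacent pair:
  41–78 m: Δρ/Δz = 0.42/37 = 0.011 kg m⁻⁴
  78–127 m: Δρ/Δz = 2.12/49 = 0.043 kg m⁻⁴
  127–149 m: Δρ/Δz = 0.43/22 = 0.020 kg m⁻⁴
The largest gradient is in the 78–127 m interval — the pycnocline.

78–127 m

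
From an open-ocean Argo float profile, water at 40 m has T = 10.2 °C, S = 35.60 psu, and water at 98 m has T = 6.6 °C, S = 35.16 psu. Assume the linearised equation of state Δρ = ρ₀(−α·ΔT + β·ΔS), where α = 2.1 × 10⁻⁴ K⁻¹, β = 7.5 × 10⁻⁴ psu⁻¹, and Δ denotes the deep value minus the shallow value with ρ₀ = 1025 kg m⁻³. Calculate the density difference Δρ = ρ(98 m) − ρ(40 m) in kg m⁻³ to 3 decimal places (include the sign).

ΔT = -3.6 K, ΔS = -0.44 psu (deep − shallow).
Δρ/ρ₀ = −(2.1 × 10⁻⁴)(-3.6) + (7.5 × 10⁻⁴)(-0.44) = 4.26 × 10⁻⁴.
Δρ = 1025 × (4.26 × 10⁻⁴) = +0.437 kg m⁻³.
Positive Δρ: denser below, stable.

+0.437 kg m⁻³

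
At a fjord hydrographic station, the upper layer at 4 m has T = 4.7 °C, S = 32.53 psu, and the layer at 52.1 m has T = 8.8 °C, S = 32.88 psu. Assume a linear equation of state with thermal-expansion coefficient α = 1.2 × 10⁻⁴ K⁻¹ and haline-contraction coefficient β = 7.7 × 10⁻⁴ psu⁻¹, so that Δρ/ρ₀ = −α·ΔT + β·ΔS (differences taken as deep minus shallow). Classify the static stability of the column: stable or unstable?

unstable

ΔT = 8.8 − 4.7 = +4.1 K and ΔS = 32.88 − 32.53 = +0.35 psu (deep − shallow).
−αΔT = -4.92 × 10⁻⁴; βΔS = 2.695 × 10⁻⁴; sum Δρ/ρ₀ = -2.225 × 10⁻⁴.
Δρ/ρ₀ < 0, so Δρ < 0: deeper water is lighter → statically unstable; the column would overturn.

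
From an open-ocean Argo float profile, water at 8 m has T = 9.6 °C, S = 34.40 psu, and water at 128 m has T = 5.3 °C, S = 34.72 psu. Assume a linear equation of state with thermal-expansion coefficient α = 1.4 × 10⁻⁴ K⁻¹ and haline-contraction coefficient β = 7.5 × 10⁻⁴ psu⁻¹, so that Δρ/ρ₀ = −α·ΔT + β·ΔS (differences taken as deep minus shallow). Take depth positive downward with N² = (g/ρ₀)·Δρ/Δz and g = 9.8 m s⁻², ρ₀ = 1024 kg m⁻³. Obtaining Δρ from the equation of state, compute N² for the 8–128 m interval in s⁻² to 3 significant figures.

ΔT = -4.3 K, ΔS = +0.32 psu (deep − shallow).
Δρ/ρ₀ = −αΔT + βΔS = 6.02 × 10⁻⁴ + 2.40 × 10⁻⁴ = 8.42 × 10⁻⁴, so Δρ ≈ 0.8622 kg m⁻³.
N² = (g/ρ₀)·Δρ/Δz = g·(Δρ/ρ₀)/Δz = 9.8 × 8.42 × 10⁻⁴ / 120 = 6.8763 × 10⁻⁵ s⁻² ≈ 6.88 × 10⁻⁵ s⁻².

6.88 × 10⁻⁵ s⁻²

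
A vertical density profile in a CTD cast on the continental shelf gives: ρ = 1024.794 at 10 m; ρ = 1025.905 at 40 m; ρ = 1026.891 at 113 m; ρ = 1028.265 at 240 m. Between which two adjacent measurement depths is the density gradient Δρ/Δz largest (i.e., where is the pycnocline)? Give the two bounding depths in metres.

Compute the density gradient over each adjacent pair:
  10–40 m: Δρ/Δz = 1.111/30 = 0.037 kg m⁻⁴
  40–113 m: Δρ/Δz = 0.986/73 = 0.014 kg m⁻⁴
  113–240 m: Δρ/Δz = 1.374/127 = 0.011 kg m⁻⁴
The largest gradient is in the 10–40 m interval — the pycnocline.

10–40 m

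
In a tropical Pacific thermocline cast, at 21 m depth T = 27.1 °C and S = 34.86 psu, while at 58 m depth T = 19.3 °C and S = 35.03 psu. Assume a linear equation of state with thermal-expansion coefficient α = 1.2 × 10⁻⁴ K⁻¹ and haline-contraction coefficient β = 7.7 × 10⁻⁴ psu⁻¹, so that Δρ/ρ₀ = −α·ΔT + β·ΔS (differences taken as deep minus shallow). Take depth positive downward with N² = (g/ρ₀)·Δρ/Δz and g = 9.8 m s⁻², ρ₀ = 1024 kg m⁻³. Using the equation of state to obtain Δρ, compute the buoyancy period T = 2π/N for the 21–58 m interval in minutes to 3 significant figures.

6.23 min

ΔT = -7.8 K, ΔS = +0.17 psu (deep − shallow).
Δρ/ρ₀ = −αΔT + βΔS = 9.36 × 10⁻⁴ + 1.309 × 10⁻⁴ = 1.0669 × 10⁻³, so Δρ ≈ 1.093 kg m⁻³.
N² = (g/ρ₀)·Δρ/Δz = g·(Δρ/ρ₀)/Δz = 9.8 × 1.0669 × 10⁻³ / 37 = 2.8258 × 10⁻⁴ s⁻².
N = √(2.8258 × 10⁻⁴) = 0.016810 rad s⁻¹ → T = 2π/N = 373.78 s = 6.2297 min ≈ 6.23 min.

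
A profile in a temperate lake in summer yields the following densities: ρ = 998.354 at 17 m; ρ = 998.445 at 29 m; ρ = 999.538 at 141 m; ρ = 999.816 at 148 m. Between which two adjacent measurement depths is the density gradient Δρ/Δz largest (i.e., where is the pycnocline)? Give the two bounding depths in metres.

Compute the density gradient over each adjacent pair:
  17–29 m: Δρ/Δz = 0.091/12 = 7.6 × 10⁻³ kg m⁻⁴
  29–141 m: Δρ/Δz = 1.093/112 = 9.8 × 10⁻³ kg m⁻⁴
  141–148 m: Δρ/Δz = 0.278/7 = 0.040 kg m⁻⁴
The largest gradient is in the 141–148 m interval — the pycnocline.

141–148 m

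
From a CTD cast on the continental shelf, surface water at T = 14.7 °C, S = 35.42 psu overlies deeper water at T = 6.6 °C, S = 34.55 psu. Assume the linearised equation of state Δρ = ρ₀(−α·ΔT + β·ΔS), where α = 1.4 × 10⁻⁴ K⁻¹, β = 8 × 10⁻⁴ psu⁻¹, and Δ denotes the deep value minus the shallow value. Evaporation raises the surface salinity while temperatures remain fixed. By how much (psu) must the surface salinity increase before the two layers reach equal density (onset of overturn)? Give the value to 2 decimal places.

Neutral buoyancy requires −α(T_deep − T_surf) + β(S_deep − S_surf′) = 0.
S_surf′ = S_deep − (α/β)·ΔT = 34.55 − (1.4 × 10⁻⁴/8 × 10⁻⁴)·(-8.1) = 35.9675 psu.
Increase required: 35.9675 − 35.42 = 0.5475 psu.

0.55 psu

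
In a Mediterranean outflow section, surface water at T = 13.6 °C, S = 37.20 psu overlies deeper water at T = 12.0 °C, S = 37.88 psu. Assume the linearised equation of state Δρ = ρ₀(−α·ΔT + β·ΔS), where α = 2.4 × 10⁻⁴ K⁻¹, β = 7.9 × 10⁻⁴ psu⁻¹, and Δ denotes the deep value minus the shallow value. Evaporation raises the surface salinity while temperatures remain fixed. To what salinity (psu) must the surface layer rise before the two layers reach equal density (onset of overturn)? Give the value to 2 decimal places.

Neutral buoyancy requires −α(T_deep − T_surf) + β(S_deep − S_surf′) = 0.
S_surf′ = S_deep − (α/β)·ΔT = 37.88 − (2.4 × 10⁻⁴/7.9 × 10⁻⁴)·(-1.6) = 38.3661 psu.
Increase required: 38.3661 − 37.20 = 1.1661 psu.

38.37 psu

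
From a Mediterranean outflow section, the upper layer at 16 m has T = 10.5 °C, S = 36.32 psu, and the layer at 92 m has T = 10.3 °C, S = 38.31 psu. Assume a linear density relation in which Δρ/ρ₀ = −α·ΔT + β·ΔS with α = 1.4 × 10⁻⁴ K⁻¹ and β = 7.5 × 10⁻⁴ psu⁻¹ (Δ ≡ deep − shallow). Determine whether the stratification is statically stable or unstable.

ΔT = 10.3 − 10.5 = -0.2 K and ΔS = 38.31 − 36.32 = +1.99 psu (deep − shallow).
−αΔT = 2.80 × 10⁻⁵; βΔS = 1.4925 × 10⁻³; sum Δρ/ρ₀ = 1.5205 × 10⁻³.
Δρ/ρ₀ > 0, so Δρ > 0: deeper water is denser → statically stable.

stable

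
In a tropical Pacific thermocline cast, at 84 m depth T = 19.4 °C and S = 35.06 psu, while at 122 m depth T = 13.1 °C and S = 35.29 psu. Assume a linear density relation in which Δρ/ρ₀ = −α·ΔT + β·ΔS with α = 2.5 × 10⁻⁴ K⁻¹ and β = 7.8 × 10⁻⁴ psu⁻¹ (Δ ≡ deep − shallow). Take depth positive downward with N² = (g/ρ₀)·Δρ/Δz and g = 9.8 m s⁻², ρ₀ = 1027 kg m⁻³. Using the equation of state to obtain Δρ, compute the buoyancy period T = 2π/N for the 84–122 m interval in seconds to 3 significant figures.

ΔT = -6.3 K, ΔS = +0.23 psu (deep − shallow).
Δρ/ρ₀ = −αΔT + βΔS = 1.575 × 10⁻³ + 1.794 × 10⁻⁴ = 1.7544 × 10⁻³, so Δρ ≈ 1.802 kg m⁻³.
N² = (g/ρ₀)·Δρ/Δz = g·(Δρ/ρ₀)/Δz = 9.8 × 1.7544 × 10⁻³ / 38 = 4.5245 × 10⁻⁴ s⁻².
N = √(4.5245 × 10⁻⁴) = 0.021271 rad s⁻¹ → T = 2π/N = 295.39 s ≈ 295 s.

295 s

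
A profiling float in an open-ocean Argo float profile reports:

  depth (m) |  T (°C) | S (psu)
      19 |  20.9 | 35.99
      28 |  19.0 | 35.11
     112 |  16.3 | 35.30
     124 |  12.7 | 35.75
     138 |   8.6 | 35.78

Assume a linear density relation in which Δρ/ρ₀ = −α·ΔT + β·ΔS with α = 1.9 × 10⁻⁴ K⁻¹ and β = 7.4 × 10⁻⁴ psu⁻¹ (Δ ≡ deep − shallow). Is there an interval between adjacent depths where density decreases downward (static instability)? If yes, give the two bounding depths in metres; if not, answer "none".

Evaluate Δρ/ρ₀ = −αΔT + βΔS across each adjacent pair:
  19–28 m: −αΔT+βΔS = −(1.9 × 10⁻⁴)(-1.9)+(7.4 × 10⁻⁴)(-0.88) = -2.9 × 10⁻⁴ → UNSTABLE
  28–112 m: −αΔT+βΔS = −(1.9 × 10⁻⁴)(-2.7)+(7.4 × 10⁻⁴)(+0.19) = 6.5 × 10⁻⁴ → stable
  112–124 m: −αΔT+βΔS = −(1.9 × 10⁻⁴)(-3.6)+(7.4 × 10⁻⁴)(+0.45) = 1.0 × 10⁻³ → stable
  124–138 m: −αΔT+βΔS = −(1.9 × 10⁻⁴)(-4.1)+(7.4 × 10⁻⁴)(+0.03) = 8.0 × 10⁻⁴ → stable
The 19–28 m interval has Δρ < 0: lighter water underlies denser water.

19–28 m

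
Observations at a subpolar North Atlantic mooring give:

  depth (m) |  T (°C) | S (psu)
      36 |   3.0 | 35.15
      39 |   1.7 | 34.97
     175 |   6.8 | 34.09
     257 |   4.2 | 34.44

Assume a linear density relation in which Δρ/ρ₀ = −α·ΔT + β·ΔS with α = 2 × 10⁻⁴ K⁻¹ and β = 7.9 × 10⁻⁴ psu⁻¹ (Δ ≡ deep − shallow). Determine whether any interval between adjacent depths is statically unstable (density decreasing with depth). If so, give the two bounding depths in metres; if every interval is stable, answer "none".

39–175 m

Evaluate Δρ/ρ₀ = −αΔT + βΔS across each adjacent pair:
  36–39 m: −αΔT+βΔS = −(2 × 10⁻⁴)(-1.3)+(7.9 × 10⁻⁴)(-0.18) = 1.2 × 10⁻⁴ → stable
  39–175 m: −αΔT+βΔS = −(2 × 10⁻⁴)(+5.1)+(7.9 × 10⁻⁴)(-0.88) = -1.7 × 10⁻³ → UNSTABLE
  175–257 m: −αΔT+βΔS = −(2 × 10⁻⁴)(-2.6)+(7.9 × 10⁻⁴)(+0.35) = 8.0 × 10⁻⁴ → stable
The 39–175 m interval has Δρ < 0: lighter water underlies denser water.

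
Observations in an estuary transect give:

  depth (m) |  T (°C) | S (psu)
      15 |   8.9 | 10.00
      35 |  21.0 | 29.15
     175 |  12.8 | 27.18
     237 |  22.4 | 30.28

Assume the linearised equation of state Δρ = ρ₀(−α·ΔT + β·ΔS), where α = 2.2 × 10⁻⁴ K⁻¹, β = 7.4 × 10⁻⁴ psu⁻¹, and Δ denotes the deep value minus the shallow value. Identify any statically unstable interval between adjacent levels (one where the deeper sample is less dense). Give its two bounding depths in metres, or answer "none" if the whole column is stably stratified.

none

Evaluate Δρ/ρ₀ = −αΔT + βΔS across each adjacent pair:
  15–35 m: −αΔT+βΔS = −(2.2 × 10⁻⁴)(+12.1)+(7.4 × 10⁻⁴)(+19.15) = 0.012 → stable
  35–175 m: −αΔT+βΔS = −(2.2 × 10⁻⁴)(-8.2)+(7.4 × 10⁻⁴)(-1.97) = 3.5 × 10⁻⁴ → stable
  175–237 m: −αΔT+βΔS = −(2.2 × 10⁻⁴)(+9.6)+(7.4 × 10⁻⁴)(+3.10) = 1.8 × 10⁻⁴ → stable
Every interval has Δρ > 0: the column is stably stratified throughout.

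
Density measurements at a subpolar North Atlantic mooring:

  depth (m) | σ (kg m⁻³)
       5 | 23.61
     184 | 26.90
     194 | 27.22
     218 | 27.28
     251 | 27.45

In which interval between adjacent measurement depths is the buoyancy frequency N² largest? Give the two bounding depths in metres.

Compute the density gradient over each adjacent pair:
  5–184 m: Δρ/Δz = 3.29/179 = 0.018 kg m⁻⁴
  184–194 m: Δρ/Δz = 0.32/10 = 0.032 kg m⁻⁴
  194–218 m: Δρ/Δz = 0.06/24 = 2.5 × 10⁻³ kg m⁻⁴
  218–251 m: Δρ/Δz = 0.17/33 = 5.2 × 10⁻³ kg m⁻⁴
The largest gradient is in the 184–194 m interval — the pycnocline.

184–194 m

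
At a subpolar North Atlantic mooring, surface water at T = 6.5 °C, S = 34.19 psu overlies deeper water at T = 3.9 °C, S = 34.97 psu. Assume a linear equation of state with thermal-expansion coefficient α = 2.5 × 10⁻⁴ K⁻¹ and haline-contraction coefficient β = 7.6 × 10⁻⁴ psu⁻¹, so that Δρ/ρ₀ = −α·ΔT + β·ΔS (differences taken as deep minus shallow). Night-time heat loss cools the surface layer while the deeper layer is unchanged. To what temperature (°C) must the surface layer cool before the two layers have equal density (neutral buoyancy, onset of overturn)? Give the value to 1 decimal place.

Neutral buoyancy requires Δρ = 0, i.e. −α(T_deep − T_surf′) + β(S_deep − S_surf) = 0.
T_surf′ = T_deep − (β/α)·ΔS = 3.9 − (7.6 × 10⁻⁴/2.5 × 10⁻⁴)·(+0.78) = 1.529 °C.
Cooling required: 6.5 − (1.529) = 4.971 °C.

1.5 °C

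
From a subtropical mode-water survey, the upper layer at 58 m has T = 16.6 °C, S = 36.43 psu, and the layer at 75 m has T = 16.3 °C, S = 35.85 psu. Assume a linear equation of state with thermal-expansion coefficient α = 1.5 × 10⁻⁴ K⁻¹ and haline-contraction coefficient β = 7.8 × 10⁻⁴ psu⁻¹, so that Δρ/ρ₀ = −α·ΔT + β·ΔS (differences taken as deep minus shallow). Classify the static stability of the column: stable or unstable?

ΔT = 16.3 − 16.6 = -0.3 K and ΔS = 35.85 − 36.43 = -0.58 psu (deep − shallow).
−αΔT = 4.50 × 10⁻⁵; βΔS = -4.524 × 10⁻⁴; sum Δρ/ρ₀ = -4.074 × 10⁻⁴.
Δρ/ρ₀ < 0, so Δρ < 0: deeper water is lighter → statically unstable; the column would overturn.

unstable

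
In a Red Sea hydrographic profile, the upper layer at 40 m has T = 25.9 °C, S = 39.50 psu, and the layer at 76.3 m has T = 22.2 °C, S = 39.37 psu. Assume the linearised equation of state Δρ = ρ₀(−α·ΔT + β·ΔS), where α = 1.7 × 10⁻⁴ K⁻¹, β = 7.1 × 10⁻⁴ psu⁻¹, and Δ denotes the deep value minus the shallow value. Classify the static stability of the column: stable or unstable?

stable

ΔT = 22.2 − 25.9 = -3.7 K and ΔS = 39.37 − 39.50 = -0.13 psu (deep − shallow).
−αΔT = 6.29 × 10⁻⁴; βΔS = -9.23 × 10⁻⁵; sum Δρ/ρ₀ = 5.367 × 10⁻⁴.
Δρ/ρ₀ > 0, so Δρ > 0: deeper water is denser → statically stable.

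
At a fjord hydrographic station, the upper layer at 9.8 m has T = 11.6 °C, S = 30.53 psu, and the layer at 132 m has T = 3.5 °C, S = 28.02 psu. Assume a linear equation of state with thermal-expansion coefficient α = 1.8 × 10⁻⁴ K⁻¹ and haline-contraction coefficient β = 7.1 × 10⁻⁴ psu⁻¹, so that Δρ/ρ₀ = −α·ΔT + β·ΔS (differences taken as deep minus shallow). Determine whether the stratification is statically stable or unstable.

ΔT = 3.5 − 11.6 = -8.1 K and ΔS = 28.02 − 30.53 = -2.51 psu (deep − shallow).
−αΔT = 1.458 × 10⁻³; βΔS = -1.7821 × 10⁻³; sum Δρ/ρ₀ = -3.241 × 10⁻⁴.
Δρ/ρ₀ < 0, so Δρ < 0: deeper water is lighter → statically unstable; the column would overturn.

unstable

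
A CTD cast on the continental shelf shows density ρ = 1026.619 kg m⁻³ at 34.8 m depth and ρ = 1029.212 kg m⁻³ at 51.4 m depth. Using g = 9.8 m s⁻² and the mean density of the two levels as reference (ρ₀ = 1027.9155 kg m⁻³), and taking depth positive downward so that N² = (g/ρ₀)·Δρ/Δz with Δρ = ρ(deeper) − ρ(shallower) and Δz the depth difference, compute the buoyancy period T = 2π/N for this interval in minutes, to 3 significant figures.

Δρ = 1029.212 − 1026.619 = 2.593 kg m⁻³ over Δz = 51.4 − 34.8 = 16.6 m.
N² = (9.8/1027.9155) × (2.593/16.6) = 1.4892 × 10⁻³ s⁻².
N = √(1.4892 × 10⁻³) = 0.038590 rad s⁻¹, so T = 2π/N = 162.82 s = 2.7137 min ≈ 2.71 min.
N² > 0, so the interval is statically stable.

2.71 min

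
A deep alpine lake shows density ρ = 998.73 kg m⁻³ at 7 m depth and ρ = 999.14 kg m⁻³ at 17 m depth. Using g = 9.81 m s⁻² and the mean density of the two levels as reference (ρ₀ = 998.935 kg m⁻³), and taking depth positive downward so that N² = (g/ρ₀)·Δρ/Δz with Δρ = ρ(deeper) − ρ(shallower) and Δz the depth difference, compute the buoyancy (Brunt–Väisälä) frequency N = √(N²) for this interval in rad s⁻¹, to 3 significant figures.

0.0201 rad s⁻¹

Δρ = 999.14 − 998.73 = 0.41 kg m⁻³ over Δz = 17 − 7 = 10 m.
N² = (9.81/998.935) × (0.41/10) = 4.0264 × 10⁻⁴ s⁻².
N = √(4.0264 × 10⁻⁴) = 0.020066 rad s⁻¹ ≈ 0.0201 rad s⁻¹.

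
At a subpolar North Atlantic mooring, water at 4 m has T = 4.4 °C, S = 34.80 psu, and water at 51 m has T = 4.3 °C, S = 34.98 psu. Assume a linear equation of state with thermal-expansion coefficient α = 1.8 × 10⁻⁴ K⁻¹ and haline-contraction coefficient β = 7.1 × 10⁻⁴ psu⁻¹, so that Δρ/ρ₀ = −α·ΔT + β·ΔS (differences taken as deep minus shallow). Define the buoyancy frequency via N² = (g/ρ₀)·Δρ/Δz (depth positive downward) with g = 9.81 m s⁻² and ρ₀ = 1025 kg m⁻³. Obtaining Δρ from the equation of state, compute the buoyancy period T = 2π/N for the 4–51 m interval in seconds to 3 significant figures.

1.14 × 10³ s

ΔT = -0.1 K, ΔS = +0.18 psu (deep − shallow).
Δρ/ρ₀ = −αΔT + βΔS = 1.80 × 10⁻⁵ + 1.278 × 10⁻⁴ = 1.458 × 10⁻⁴, so Δρ ≈ 0.1494 kg m⁻³.
N² = (g/ρ₀)·Δρ/Δz = g·(Δρ/ρ₀)/Δz = 9.81 × 1.458 × 10⁻⁴ / 47 = 3.0432 × 10⁻⁵ s⁻².
N = √(3.0432 × 10⁻⁵) = 5.5165 × 10⁻³ rad s⁻¹ → T = 2π/N = 1.1390 × 10³ s ≈ 1.14 × 10³ s.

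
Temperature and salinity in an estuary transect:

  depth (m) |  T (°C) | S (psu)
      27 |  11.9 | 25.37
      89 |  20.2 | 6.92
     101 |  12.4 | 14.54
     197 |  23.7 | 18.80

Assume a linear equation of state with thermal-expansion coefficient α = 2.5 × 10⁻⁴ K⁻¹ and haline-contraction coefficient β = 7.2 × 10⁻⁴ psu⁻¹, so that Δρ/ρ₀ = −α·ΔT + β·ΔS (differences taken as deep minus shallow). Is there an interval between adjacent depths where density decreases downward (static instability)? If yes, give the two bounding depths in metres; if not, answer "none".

Evaluate Δρ/ρ₀ = −αΔT + βΔS across each adjacent pair:
  27–89 m: −αΔT+βΔS = −(2.5 × 10⁻⁴)(+8.3)+(7.2 × 10⁻⁴)(-18.45) = -0.015 → UNSTABLE
  89–101 m: −αΔT+βΔS = −(2.5 × 10⁻⁴)(-7.8)+(7.2 × 10⁻⁴)(+7.62) = 7.4 × 10⁻³ → stable
  101–197 m: −αΔT+βΔS = −(2.5 × 10⁻⁴)(+11.3)+(7.2 × 10⁻⁴)(+4.26) = 2.4 × 10⁻⁴ → stable
The 27–89 m interval has Δρ < 0: lighter water underlies denser water.

27–89 m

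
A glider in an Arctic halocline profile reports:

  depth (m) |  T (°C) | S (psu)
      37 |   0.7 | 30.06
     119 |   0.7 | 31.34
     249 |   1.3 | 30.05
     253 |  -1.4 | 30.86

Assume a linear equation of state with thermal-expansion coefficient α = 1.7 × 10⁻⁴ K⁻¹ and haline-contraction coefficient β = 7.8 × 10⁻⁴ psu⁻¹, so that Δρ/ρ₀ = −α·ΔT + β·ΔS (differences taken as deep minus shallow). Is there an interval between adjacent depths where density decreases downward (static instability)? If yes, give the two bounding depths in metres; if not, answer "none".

119–249 m

Evaluate Δρ/ρ₀ = −αΔT + βΔS across each adjacent pair:
  37–119 m: −αΔT+βΔS = −(1.7 × 10⁻⁴)(+0.0)+(7.8 × 10⁻⁴)(+1.28) = 1.0 × 10⁻³ → stable
  119–249 m: −αΔT+βΔS = −(1.7 × 10⁻⁴)(+0.6)+(7.8 × 10⁻⁴)(-1.29) = -1.1 × 10⁻³ → UNSTABLE
  249–253 m: −αΔT+βΔS = −(1.7 × 10⁻⁴)(-2.7)+(7.8 × 10⁻⁴)(+0.81) = 1.1 × 10⁻³ → stable
The 119–249 m interval has Δρ < 0: lighter water underlies denser water.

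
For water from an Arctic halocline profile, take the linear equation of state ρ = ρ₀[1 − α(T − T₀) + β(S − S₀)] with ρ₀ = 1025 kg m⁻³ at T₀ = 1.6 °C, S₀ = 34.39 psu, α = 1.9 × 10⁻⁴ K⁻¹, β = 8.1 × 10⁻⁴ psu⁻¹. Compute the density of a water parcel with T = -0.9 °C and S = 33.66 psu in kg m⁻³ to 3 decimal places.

1024.881 kg m⁻³

T − T₀ = -2.5 K, S − S₀ = -0.73 psu.
Bracket = 1 − α·(-2.5) + β·(-0.73) = 1 + (-1.163 × 10⁻⁴) = 0.9998837.
ρ = 1025 × 0.9998837 = 1024.881 kg m⁻³.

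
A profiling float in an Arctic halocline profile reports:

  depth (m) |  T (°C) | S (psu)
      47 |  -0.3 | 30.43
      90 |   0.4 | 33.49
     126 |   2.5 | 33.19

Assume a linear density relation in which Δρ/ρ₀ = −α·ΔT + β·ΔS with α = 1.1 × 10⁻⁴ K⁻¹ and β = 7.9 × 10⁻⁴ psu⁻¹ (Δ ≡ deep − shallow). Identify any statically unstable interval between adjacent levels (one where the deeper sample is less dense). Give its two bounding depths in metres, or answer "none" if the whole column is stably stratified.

90–126 m

Evaluate Δρ/ρ₀ = −αΔT + βΔS across each adjacent pair:
  47–90 m: −αΔT+βΔS = −(1.1 × 10⁻⁴)(+0.7)+(7.9 × 10⁻⁴)(+3.06) = 2.3 × 10⁻³ → stable
  90–126 m: −αΔT+βΔS = −(1.1 × 10⁻⁴)(+2.1)+(7.9 × 10⁻⁴)(-0.30) = -4.7 × 10⁻⁴ → UNSTABLE
The 90–126 m interval has Δρ < 0: lighter water underlies denser water.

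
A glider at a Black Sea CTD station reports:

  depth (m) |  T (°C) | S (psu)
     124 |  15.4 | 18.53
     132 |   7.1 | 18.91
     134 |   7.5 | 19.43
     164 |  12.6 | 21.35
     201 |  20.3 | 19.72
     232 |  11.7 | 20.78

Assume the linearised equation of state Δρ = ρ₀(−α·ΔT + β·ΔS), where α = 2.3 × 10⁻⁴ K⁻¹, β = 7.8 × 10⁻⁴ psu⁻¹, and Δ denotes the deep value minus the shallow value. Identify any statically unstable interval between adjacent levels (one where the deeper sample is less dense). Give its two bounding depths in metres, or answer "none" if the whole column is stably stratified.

Evaluate Δρ/ρ₀ = −αΔT + βΔS across each adjacent pair:
  124–132 m: −αΔT+βΔS = −(2.3 × 10⁻⁴)(-8.3)+(7.8 × 10⁻⁴)(+0.38) = 2.2 × 10⁻³ → stable
  132–134 m: −αΔT+βΔS = −(2.3 × 10⁻⁴)(+0.4)+(7.8 × 10⁻⁴)(+0.52) = 3.1 × 10⁻⁴ → stable
  134–164 m: −αΔT+βΔS = −(2.3 × 10⁻⁴)(+5.1)+(7.8 × 10⁻⁴)(+1.92) = 3.2 × 10⁻⁴ → stable
  164–201 m: −αΔT+βΔS = −(2.3 × 10⁻⁴)(+7.7)+(7.8 × 10⁻⁴)(-1.63) = -3.0 × 10⁻³ → UNSTABLE
  201–232 m: −αΔT+βΔS = −(2.3 × 10⁻⁴)(-8.6)+(7.8 × 10⁻⁴)(+1.06) = 2.8 × 10⁻³ → stable
The 164–201 m interval has Δρ < 0: lighter water underlies denser water.

164–201 m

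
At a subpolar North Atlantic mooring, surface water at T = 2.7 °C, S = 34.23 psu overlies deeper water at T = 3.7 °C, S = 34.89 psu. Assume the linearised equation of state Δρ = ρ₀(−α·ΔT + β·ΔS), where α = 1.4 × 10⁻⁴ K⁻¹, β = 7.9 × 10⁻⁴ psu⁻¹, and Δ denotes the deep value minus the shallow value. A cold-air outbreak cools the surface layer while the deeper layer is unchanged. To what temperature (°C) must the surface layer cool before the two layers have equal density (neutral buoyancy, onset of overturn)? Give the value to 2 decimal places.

-0.02 °C

Neutral buoyancy requires Δρ = 0, i.e. −α(T_deep − T_surf′) + β(S_deep − S_surf) = 0.
T_surf′ = T_deep − (β/α)·ΔS = 3.7 − (7.9 × 10⁻⁴/1.4 × 10⁻⁴)·(+0.66) = -0.0243 °C.
Cooling required: 2.7 − (-0.0243) = 2.7243 °C.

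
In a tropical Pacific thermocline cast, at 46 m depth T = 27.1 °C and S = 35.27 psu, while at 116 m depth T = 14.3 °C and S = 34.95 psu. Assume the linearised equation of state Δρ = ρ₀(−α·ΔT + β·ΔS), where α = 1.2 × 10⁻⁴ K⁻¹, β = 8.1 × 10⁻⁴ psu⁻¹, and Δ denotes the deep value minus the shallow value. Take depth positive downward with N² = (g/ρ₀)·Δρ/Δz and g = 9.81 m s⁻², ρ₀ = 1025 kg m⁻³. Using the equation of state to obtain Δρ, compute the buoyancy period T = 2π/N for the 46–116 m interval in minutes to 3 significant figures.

7.83 min

ΔT = -12.8 K, ΔS = -0.32 psu (deep − shallow).
Δρ/ρ₀ = −αΔT + βΔS = 1.536 × 10⁻³ − 2.592 × 10⁻⁴ = 1.2768 × 10⁻³, so Δρ ≈ 1.309 kg m⁻³.
N² = (g/ρ₀)·Δρ/Δz = g·(Δρ/ρ₀)/Δz = 9.81 × 1.2768 × 10⁻³ / 70 = 1.7893 × 10⁻⁴ s⁻².
N = √(1.7893 × 10⁻⁴) = 0.013376 rad s⁻¹ → T = 2π/N = 469.74 s = 7.8290 min ≈ 7.83 min.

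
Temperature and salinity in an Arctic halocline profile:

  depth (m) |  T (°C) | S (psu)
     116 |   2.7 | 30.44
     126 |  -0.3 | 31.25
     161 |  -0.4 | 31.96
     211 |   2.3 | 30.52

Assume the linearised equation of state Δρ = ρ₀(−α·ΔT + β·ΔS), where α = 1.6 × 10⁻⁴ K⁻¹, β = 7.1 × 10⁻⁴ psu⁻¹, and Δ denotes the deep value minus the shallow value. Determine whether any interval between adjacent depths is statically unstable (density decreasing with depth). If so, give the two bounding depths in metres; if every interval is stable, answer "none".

161–211 m

Evaluate Δρ/ρ₀ = −αΔT + βΔS across each adjacent pair:
  116–126 m: −αΔT+βΔS = −(1.6 × 10⁻⁴)(-3.0)+(7.1 × 10⁻⁴)(+0.81) = 1.1 × 10⁻³ → stable
  126–161 m: −αΔT+βΔS = −(1.6 × 10⁻⁴)(-0.1)+(7.1 × 10⁻⁴)(+0.71) = 5.2 × 10⁻⁴ → stable
  161–211 m: −αΔT+βΔS = −(1.6 × 10⁻⁴)(+2.7)+(7.1 × 10⁻⁴)(-1.44) = -1.5 × 10⁻³ → UNSTABLE
The 161–211 m interval has Δρ < 0: lighter water underlies denser water.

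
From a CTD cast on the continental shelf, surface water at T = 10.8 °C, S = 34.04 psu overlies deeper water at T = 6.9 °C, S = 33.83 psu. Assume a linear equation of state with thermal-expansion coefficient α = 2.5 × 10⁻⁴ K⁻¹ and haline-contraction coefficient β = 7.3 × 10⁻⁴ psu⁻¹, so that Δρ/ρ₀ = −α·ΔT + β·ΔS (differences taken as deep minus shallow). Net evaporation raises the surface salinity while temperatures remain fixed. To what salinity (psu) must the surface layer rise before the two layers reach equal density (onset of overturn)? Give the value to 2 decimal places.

Neutral buoyancy requires −α(T_deep − T_surf) + β(S_deep − S_surf′) = 0.
S_surf′ = S_deep − (α/β)·ΔT = 33.83 − (2.5 × 10⁻⁴/7.3 × 10⁻⁴)·(-3.9) = 35.1656 psu.
Increase required: 35.1656 − 34.04 = 1.1256 psu.

35.17 psu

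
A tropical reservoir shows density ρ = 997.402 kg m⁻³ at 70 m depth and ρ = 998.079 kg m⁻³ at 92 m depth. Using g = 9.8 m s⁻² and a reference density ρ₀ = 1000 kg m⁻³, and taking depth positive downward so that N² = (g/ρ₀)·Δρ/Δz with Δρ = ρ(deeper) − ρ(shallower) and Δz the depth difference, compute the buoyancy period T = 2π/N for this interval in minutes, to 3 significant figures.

6.03 min

Δρ = 998.079 − 997.402 = 0.677 kg m⁻³ over Δz = 92 − 70 = 22 m.
N² = (9.8/1000) × (0.677/22) = 3.0157 × 10⁻⁴ s⁻².
N = √(3.0157 × 10⁻⁴) = 0.017366 rad s⁻¹, so T = 2π/N = 361.81 s = 6.0302 min ≈ 6.03 min.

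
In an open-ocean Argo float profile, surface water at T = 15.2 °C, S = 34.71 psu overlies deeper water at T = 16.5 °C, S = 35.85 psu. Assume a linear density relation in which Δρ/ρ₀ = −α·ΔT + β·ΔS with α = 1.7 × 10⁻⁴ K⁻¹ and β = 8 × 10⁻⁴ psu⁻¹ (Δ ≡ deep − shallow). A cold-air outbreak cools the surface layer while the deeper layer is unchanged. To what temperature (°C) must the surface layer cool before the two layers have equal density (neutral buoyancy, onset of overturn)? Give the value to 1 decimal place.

11.1 °C

Neutral buoyancy requires Δρ = 0, i.e. −α(T_deep − T_surf′) + β(S_deep − S_surf) = 0.
T_surf′ = T_deep − (β/α)·ΔS = 16.5 − (8 × 10⁻⁴/1.7 × 10⁻⁴)·(+1.14) = 11.135 °C.
Cooling required: 15.2 − (11.135) = 4.065 °C.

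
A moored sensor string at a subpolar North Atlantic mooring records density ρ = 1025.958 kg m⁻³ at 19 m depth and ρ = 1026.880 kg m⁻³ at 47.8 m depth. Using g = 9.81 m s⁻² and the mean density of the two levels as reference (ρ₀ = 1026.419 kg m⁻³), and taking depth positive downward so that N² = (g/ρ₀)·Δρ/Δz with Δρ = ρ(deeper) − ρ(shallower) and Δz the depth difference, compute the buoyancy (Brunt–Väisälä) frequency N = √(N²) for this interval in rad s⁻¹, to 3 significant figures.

0.0175 rad s⁻¹

Δρ = 1026.880 − 1025.958 = 0.922 kg m⁻³ over Δz = 47.8 − 19 = 28.8 m.
N² = (9.81/1026.419) × (0.922/28.8) = 3.0597 × 10⁻⁴ s⁻².
N = √(3.0597 × 10⁻⁴) = 0.017492 rad s⁻¹ ≈ 0.0175 rad s⁻¹.
Since Δρ > 0 the layer is stably stratified.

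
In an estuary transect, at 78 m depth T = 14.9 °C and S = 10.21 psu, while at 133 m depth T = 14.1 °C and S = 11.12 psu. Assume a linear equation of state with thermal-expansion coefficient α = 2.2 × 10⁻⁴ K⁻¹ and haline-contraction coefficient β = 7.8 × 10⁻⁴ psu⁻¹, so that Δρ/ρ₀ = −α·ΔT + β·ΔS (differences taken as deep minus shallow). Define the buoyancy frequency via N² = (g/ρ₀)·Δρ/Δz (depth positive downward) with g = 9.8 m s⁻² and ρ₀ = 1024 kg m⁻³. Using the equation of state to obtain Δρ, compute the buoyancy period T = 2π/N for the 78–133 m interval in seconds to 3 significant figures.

500 s

ΔT = -0.8 K, ΔS = +0.91 psu (deep − shallow).
Δρ/ρ₀ = −αΔT + βΔS = 1.76 × 10⁻⁴ + 7.098 × 10⁻⁴ = 8.858 × 10⁻⁴, so Δρ ≈ 0.9071 kg m⁻³.
N² = (g/ρ₀)·Δρ/Δz = g·(Δρ/ρ₀)/Δz = 9.8 × 8.858 × 10⁻⁴ / 55 = 1.5783 × 10⁻⁴ s⁻².
N = √(1.5783 × 10⁻⁴) = 0.012563 rad s⁻¹ → T = 2π/N = 500.13 s ≈ 500 s.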